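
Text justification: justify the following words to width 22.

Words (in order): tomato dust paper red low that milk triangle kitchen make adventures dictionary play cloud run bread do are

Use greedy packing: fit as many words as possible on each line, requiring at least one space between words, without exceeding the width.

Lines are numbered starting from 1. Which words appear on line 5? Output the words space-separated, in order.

Answer: play cloud run bread

Derivation:
Line 1: ['tomato', 'dust', 'paper', 'red'] (min_width=21, slack=1)
Line 2: ['low', 'that', 'milk', 'triangle'] (min_width=22, slack=0)
Line 3: ['kitchen', 'make'] (min_width=12, slack=10)
Line 4: ['adventures', 'dictionary'] (min_width=21, slack=1)
Line 5: ['play', 'cloud', 'run', 'bread'] (min_width=20, slack=2)
Line 6: ['do', 'are'] (min_width=6, slack=16)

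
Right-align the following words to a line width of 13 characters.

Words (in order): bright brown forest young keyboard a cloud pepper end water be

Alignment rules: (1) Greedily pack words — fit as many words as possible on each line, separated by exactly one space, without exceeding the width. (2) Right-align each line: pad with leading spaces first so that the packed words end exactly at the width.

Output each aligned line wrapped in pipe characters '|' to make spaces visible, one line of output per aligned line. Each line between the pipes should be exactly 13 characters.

Line 1: ['bright', 'brown'] (min_width=12, slack=1)
Line 2: ['forest', 'young'] (min_width=12, slack=1)
Line 3: ['keyboard', 'a'] (min_width=10, slack=3)
Line 4: ['cloud', 'pepper'] (min_width=12, slack=1)
Line 5: ['end', 'water', 'be'] (min_width=12, slack=1)

Answer: | bright brown|
| forest young|
|   keyboard a|
| cloud pepper|
| end water be|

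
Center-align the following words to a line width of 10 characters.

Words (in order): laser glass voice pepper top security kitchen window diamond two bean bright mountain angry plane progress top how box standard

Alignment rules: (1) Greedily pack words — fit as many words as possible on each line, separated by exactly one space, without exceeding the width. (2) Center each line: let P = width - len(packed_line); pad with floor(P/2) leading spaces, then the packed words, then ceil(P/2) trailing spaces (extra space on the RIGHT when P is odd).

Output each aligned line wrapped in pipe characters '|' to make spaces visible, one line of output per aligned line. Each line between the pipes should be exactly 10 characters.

Line 1: ['laser'] (min_width=5, slack=5)
Line 2: ['glass'] (min_width=5, slack=5)
Line 3: ['voice'] (min_width=5, slack=5)
Line 4: ['pepper', 'top'] (min_width=10, slack=0)
Line 5: ['security'] (min_width=8, slack=2)
Line 6: ['kitchen'] (min_width=7, slack=3)
Line 7: ['window'] (min_width=6, slack=4)
Line 8: ['diamond'] (min_width=7, slack=3)
Line 9: ['two', 'bean'] (min_width=8, slack=2)
Line 10: ['bright'] (min_width=6, slack=4)
Line 11: ['mountain'] (min_width=8, slack=2)
Line 12: ['angry'] (min_width=5, slack=5)
Line 13: ['plane'] (min_width=5, slack=5)
Line 14: ['progress'] (min_width=8, slack=2)
Line 15: ['top', 'how'] (min_width=7, slack=3)
Line 16: ['box'] (min_width=3, slack=7)
Line 17: ['standard'] (min_width=8, slack=2)

Answer: |  laser   |
|  glass   |
|  voice   |
|pepper top|
| security |
| kitchen  |
|  window  |
| diamond  |
| two bean |
|  bright  |
| mountain |
|  angry   |
|  plane   |
| progress |
| top how  |
|   box    |
| standard |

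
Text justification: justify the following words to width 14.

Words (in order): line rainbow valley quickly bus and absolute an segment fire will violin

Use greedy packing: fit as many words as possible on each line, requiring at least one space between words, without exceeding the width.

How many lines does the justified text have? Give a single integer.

Answer: 6

Derivation:
Line 1: ['line', 'rainbow'] (min_width=12, slack=2)
Line 2: ['valley', 'quickly'] (min_width=14, slack=0)
Line 3: ['bus', 'and'] (min_width=7, slack=7)
Line 4: ['absolute', 'an'] (min_width=11, slack=3)
Line 5: ['segment', 'fire'] (min_width=12, slack=2)
Line 6: ['will', 'violin'] (min_width=11, slack=3)
Total lines: 6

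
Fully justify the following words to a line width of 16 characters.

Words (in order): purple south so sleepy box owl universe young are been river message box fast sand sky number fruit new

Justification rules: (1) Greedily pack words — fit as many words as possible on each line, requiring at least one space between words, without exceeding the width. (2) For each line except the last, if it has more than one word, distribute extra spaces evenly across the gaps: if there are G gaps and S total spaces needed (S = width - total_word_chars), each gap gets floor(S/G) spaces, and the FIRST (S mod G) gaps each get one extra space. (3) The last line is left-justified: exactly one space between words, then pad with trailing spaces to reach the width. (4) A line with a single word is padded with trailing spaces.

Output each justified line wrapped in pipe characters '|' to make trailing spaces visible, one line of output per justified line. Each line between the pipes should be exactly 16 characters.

Line 1: ['purple', 'south', 'so'] (min_width=15, slack=1)
Line 2: ['sleepy', 'box', 'owl'] (min_width=14, slack=2)
Line 3: ['universe', 'young'] (min_width=14, slack=2)
Line 4: ['are', 'been', 'river'] (min_width=14, slack=2)
Line 5: ['message', 'box', 'fast'] (min_width=16, slack=0)
Line 6: ['sand', 'sky', 'number'] (min_width=15, slack=1)
Line 7: ['fruit', 'new'] (min_width=9, slack=7)

Answer: |purple  south so|
|sleepy  box  owl|
|universe   young|
|are  been  river|
|message box fast|
|sand  sky number|
|fruit new       |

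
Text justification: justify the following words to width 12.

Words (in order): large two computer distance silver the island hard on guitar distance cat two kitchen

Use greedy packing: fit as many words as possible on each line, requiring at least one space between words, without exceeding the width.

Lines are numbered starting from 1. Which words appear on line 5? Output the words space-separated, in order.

Answer: island hard

Derivation:
Line 1: ['large', 'two'] (min_width=9, slack=3)
Line 2: ['computer'] (min_width=8, slack=4)
Line 3: ['distance'] (min_width=8, slack=4)
Line 4: ['silver', 'the'] (min_width=10, slack=2)
Line 5: ['island', 'hard'] (min_width=11, slack=1)
Line 6: ['on', 'guitar'] (min_width=9, slack=3)
Line 7: ['distance', 'cat'] (min_width=12, slack=0)
Line 8: ['two', 'kitchen'] (min_width=11, slack=1)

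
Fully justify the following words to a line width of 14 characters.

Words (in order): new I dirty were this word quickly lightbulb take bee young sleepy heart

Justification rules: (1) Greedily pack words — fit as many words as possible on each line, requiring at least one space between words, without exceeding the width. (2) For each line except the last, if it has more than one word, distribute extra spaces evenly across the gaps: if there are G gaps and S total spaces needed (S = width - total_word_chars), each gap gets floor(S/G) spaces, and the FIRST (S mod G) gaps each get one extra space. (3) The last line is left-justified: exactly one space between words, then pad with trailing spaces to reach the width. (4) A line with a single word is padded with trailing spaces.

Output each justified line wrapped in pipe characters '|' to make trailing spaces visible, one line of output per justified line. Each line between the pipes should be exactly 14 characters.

Line 1: ['new', 'I', 'dirty'] (min_width=11, slack=3)
Line 2: ['were', 'this', 'word'] (min_width=14, slack=0)
Line 3: ['quickly'] (min_width=7, slack=7)
Line 4: ['lightbulb', 'take'] (min_width=14, slack=0)
Line 5: ['bee', 'young'] (min_width=9, slack=5)
Line 6: ['sleepy', 'heart'] (min_width=12, slack=2)

Answer: |new   I  dirty|
|were this word|
|quickly       |
|lightbulb take|
|bee      young|
|sleepy heart  |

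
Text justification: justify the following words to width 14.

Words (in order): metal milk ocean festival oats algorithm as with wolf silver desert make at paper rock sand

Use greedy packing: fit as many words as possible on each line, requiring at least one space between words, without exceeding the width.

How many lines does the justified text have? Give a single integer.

Answer: 7

Derivation:
Line 1: ['metal', 'milk'] (min_width=10, slack=4)
Line 2: ['ocean', 'festival'] (min_width=14, slack=0)
Line 3: ['oats', 'algorithm'] (min_width=14, slack=0)
Line 4: ['as', 'with', 'wolf'] (min_width=12, slack=2)
Line 5: ['silver', 'desert'] (min_width=13, slack=1)
Line 6: ['make', 'at', 'paper'] (min_width=13, slack=1)
Line 7: ['rock', 'sand'] (min_width=9, slack=5)
Total lines: 7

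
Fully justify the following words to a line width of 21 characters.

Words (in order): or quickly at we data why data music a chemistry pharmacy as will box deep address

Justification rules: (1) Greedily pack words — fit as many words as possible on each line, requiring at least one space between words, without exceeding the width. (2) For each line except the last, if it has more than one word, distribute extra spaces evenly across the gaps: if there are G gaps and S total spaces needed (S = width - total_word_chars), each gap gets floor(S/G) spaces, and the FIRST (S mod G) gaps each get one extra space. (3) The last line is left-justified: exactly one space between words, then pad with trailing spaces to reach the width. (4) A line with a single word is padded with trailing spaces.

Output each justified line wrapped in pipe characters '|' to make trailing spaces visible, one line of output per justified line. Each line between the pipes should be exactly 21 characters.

Answer: |or quickly at we data|
|why   data   music  a|
|chemistry pharmacy as|
|will box deep address|

Derivation:
Line 1: ['or', 'quickly', 'at', 'we', 'data'] (min_width=21, slack=0)
Line 2: ['why', 'data', 'music', 'a'] (min_width=16, slack=5)
Line 3: ['chemistry', 'pharmacy', 'as'] (min_width=21, slack=0)
Line 4: ['will', 'box', 'deep', 'address'] (min_width=21, slack=0)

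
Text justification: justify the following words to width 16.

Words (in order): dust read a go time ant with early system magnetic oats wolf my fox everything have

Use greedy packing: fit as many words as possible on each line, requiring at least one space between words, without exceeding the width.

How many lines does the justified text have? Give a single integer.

Answer: 6

Derivation:
Line 1: ['dust', 'read', 'a', 'go'] (min_width=14, slack=2)
Line 2: ['time', 'ant', 'with'] (min_width=13, slack=3)
Line 3: ['early', 'system'] (min_width=12, slack=4)
Line 4: ['magnetic', 'oats'] (min_width=13, slack=3)
Line 5: ['wolf', 'my', 'fox'] (min_width=11, slack=5)
Line 6: ['everything', 'have'] (min_width=15, slack=1)
Total lines: 6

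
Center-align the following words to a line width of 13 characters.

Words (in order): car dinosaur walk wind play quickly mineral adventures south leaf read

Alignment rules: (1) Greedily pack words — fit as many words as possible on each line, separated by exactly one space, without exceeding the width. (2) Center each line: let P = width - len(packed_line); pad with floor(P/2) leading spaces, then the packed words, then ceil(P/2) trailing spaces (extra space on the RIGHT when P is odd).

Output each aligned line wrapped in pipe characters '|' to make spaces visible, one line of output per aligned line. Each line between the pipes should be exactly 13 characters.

Answer: |car dinosaur |
|  walk wind  |
|play quickly |
|   mineral   |
| adventures  |
| south leaf  |
|    read     |

Derivation:
Line 1: ['car', 'dinosaur'] (min_width=12, slack=1)
Line 2: ['walk', 'wind'] (min_width=9, slack=4)
Line 3: ['play', 'quickly'] (min_width=12, slack=1)
Line 4: ['mineral'] (min_width=7, slack=6)
Line 5: ['adventures'] (min_width=10, slack=3)
Line 6: ['south', 'leaf'] (min_width=10, slack=3)
Line 7: ['read'] (min_width=4, slack=9)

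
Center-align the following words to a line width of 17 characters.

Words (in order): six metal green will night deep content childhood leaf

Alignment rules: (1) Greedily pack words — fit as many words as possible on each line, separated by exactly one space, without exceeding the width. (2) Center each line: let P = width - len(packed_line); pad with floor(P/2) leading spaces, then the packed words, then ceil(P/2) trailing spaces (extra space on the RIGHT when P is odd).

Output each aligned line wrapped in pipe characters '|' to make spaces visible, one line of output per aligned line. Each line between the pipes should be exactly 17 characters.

Answer: | six metal green |
| will night deep |
|content childhood|
|      leaf       |

Derivation:
Line 1: ['six', 'metal', 'green'] (min_width=15, slack=2)
Line 2: ['will', 'night', 'deep'] (min_width=15, slack=2)
Line 3: ['content', 'childhood'] (min_width=17, slack=0)
Line 4: ['leaf'] (min_width=4, slack=13)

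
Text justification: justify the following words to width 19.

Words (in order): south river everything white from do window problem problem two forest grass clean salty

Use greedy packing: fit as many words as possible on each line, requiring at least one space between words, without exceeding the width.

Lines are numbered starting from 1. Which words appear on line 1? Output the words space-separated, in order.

Answer: south river

Derivation:
Line 1: ['south', 'river'] (min_width=11, slack=8)
Line 2: ['everything', 'white'] (min_width=16, slack=3)
Line 3: ['from', 'do', 'window'] (min_width=14, slack=5)
Line 4: ['problem', 'problem', 'two'] (min_width=19, slack=0)
Line 5: ['forest', 'grass', 'clean'] (min_width=18, slack=1)
Line 6: ['salty'] (min_width=5, slack=14)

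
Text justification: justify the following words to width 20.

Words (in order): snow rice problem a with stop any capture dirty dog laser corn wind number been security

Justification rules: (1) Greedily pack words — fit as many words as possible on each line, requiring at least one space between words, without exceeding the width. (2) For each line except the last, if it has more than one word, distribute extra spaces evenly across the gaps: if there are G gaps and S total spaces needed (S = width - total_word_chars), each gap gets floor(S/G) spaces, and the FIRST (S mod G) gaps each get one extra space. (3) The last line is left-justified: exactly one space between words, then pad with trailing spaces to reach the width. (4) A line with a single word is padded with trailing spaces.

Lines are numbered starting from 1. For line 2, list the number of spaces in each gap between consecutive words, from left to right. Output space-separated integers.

Answer: 5 4

Derivation:
Line 1: ['snow', 'rice', 'problem', 'a'] (min_width=19, slack=1)
Line 2: ['with', 'stop', 'any'] (min_width=13, slack=7)
Line 3: ['capture', 'dirty', 'dog'] (min_width=17, slack=3)
Line 4: ['laser', 'corn', 'wind'] (min_width=15, slack=5)
Line 5: ['number', 'been', 'security'] (min_width=20, slack=0)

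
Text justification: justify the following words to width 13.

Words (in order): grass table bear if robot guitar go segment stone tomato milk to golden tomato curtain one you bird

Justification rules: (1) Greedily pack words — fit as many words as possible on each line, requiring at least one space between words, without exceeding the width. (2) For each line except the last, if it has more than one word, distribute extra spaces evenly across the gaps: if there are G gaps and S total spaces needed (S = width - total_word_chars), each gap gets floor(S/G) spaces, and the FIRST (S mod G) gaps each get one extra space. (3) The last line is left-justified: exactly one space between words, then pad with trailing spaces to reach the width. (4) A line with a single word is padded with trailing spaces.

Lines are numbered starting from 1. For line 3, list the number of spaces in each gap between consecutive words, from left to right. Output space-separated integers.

Answer: 5

Derivation:
Line 1: ['grass', 'table'] (min_width=11, slack=2)
Line 2: ['bear', 'if', 'robot'] (min_width=13, slack=0)
Line 3: ['guitar', 'go'] (min_width=9, slack=4)
Line 4: ['segment', 'stone'] (min_width=13, slack=0)
Line 5: ['tomato', 'milk'] (min_width=11, slack=2)
Line 6: ['to', 'golden'] (min_width=9, slack=4)
Line 7: ['tomato'] (min_width=6, slack=7)
Line 8: ['curtain', 'one'] (min_width=11, slack=2)
Line 9: ['you', 'bird'] (min_width=8, slack=5)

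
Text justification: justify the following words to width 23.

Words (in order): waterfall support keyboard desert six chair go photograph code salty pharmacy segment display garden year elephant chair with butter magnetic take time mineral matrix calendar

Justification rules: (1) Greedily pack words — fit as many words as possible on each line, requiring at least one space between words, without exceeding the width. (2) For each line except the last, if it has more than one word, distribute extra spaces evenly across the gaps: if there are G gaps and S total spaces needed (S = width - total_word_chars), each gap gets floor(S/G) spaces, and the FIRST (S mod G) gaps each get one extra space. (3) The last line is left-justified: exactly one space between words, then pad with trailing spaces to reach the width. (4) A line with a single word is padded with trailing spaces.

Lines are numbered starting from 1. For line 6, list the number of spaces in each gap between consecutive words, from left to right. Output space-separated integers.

Line 1: ['waterfall', 'support'] (min_width=17, slack=6)
Line 2: ['keyboard', 'desert', 'six'] (min_width=19, slack=4)
Line 3: ['chair', 'go', 'photograph'] (min_width=19, slack=4)
Line 4: ['code', 'salty', 'pharmacy'] (min_width=19, slack=4)
Line 5: ['segment', 'display', 'garden'] (min_width=22, slack=1)
Line 6: ['year', 'elephant', 'chair'] (min_width=19, slack=4)
Line 7: ['with', 'butter', 'magnetic'] (min_width=20, slack=3)
Line 8: ['take', 'time', 'mineral'] (min_width=17, slack=6)
Line 9: ['matrix', 'calendar'] (min_width=15, slack=8)

Answer: 3 3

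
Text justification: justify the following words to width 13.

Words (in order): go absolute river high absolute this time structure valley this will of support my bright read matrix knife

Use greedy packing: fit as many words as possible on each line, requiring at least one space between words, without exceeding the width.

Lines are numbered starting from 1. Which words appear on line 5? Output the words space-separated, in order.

Answer: structure

Derivation:
Line 1: ['go', 'absolute'] (min_width=11, slack=2)
Line 2: ['river', 'high'] (min_width=10, slack=3)
Line 3: ['absolute', 'this'] (min_width=13, slack=0)
Line 4: ['time'] (min_width=4, slack=9)
Line 5: ['structure'] (min_width=9, slack=4)
Line 6: ['valley', 'this'] (min_width=11, slack=2)
Line 7: ['will', 'of'] (min_width=7, slack=6)
Line 8: ['support', 'my'] (min_width=10, slack=3)
Line 9: ['bright', 'read'] (min_width=11, slack=2)
Line 10: ['matrix', 'knife'] (min_width=12, slack=1)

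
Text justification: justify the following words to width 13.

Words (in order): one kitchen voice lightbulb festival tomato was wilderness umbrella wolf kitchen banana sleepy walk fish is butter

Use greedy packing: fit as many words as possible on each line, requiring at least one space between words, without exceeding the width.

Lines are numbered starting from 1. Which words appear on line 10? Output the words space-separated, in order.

Answer: walk fish is

Derivation:
Line 1: ['one', 'kitchen'] (min_width=11, slack=2)
Line 2: ['voice'] (min_width=5, slack=8)
Line 3: ['lightbulb'] (min_width=9, slack=4)
Line 4: ['festival'] (min_width=8, slack=5)
Line 5: ['tomato', 'was'] (min_width=10, slack=3)
Line 6: ['wilderness'] (min_width=10, slack=3)
Line 7: ['umbrella', 'wolf'] (min_width=13, slack=0)
Line 8: ['kitchen'] (min_width=7, slack=6)
Line 9: ['banana', 'sleepy'] (min_width=13, slack=0)
Line 10: ['walk', 'fish', 'is'] (min_width=12, slack=1)
Line 11: ['butter'] (min_width=6, slack=7)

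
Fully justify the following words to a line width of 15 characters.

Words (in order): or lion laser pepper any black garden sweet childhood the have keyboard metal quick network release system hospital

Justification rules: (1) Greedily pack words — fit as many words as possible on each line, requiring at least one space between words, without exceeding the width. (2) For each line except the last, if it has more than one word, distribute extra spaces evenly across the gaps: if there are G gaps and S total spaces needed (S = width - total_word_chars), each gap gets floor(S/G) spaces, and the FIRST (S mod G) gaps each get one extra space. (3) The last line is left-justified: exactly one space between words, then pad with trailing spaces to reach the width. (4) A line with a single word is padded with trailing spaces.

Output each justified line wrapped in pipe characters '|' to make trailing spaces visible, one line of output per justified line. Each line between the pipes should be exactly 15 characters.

Line 1: ['or', 'lion', 'laser'] (min_width=13, slack=2)
Line 2: ['pepper', 'any'] (min_width=10, slack=5)
Line 3: ['black', 'garden'] (min_width=12, slack=3)
Line 4: ['sweet', 'childhood'] (min_width=15, slack=0)
Line 5: ['the', 'have'] (min_width=8, slack=7)
Line 6: ['keyboard', 'metal'] (min_width=14, slack=1)
Line 7: ['quick', 'network'] (min_width=13, slack=2)
Line 8: ['release', 'system'] (min_width=14, slack=1)
Line 9: ['hospital'] (min_width=8, slack=7)

Answer: |or  lion  laser|
|pepper      any|
|black    garden|
|sweet childhood|
|the        have|
|keyboard  metal|
|quick   network|
|release  system|
|hospital       |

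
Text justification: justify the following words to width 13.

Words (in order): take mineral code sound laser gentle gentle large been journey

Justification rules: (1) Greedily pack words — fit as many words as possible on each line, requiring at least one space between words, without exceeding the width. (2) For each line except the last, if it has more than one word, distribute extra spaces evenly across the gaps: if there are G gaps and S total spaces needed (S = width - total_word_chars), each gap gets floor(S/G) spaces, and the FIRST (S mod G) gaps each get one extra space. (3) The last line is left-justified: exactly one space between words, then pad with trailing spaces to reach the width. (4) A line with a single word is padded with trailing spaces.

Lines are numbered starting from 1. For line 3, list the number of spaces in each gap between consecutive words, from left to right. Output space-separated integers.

Answer: 2

Derivation:
Line 1: ['take', 'mineral'] (min_width=12, slack=1)
Line 2: ['code', 'sound'] (min_width=10, slack=3)
Line 3: ['laser', 'gentle'] (min_width=12, slack=1)
Line 4: ['gentle', 'large'] (min_width=12, slack=1)
Line 5: ['been', 'journey'] (min_width=12, slack=1)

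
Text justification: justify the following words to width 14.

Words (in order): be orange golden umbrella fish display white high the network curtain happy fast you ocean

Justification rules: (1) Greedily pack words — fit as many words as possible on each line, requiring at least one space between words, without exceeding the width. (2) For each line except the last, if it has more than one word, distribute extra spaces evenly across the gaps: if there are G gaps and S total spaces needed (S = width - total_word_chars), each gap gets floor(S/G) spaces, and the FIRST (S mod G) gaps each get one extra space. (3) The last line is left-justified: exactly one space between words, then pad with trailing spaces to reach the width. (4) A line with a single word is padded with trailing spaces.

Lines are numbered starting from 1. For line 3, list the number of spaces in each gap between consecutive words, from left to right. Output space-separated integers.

Line 1: ['be', 'orange'] (min_width=9, slack=5)
Line 2: ['golden'] (min_width=6, slack=8)
Line 3: ['umbrella', 'fish'] (min_width=13, slack=1)
Line 4: ['display', 'white'] (min_width=13, slack=1)
Line 5: ['high', 'the'] (min_width=8, slack=6)
Line 6: ['network'] (min_width=7, slack=7)
Line 7: ['curtain', 'happy'] (min_width=13, slack=1)
Line 8: ['fast', 'you', 'ocean'] (min_width=14, slack=0)

Answer: 2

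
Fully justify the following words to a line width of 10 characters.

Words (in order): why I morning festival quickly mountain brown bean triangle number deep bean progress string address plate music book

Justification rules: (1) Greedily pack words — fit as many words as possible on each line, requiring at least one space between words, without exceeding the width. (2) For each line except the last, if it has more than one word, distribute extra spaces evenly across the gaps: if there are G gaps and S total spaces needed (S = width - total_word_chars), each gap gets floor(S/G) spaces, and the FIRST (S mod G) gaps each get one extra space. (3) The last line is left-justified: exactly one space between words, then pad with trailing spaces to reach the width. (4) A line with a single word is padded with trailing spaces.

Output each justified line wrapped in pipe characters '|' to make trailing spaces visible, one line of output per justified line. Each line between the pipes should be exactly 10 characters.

Line 1: ['why', 'I'] (min_width=5, slack=5)
Line 2: ['morning'] (min_width=7, slack=3)
Line 3: ['festival'] (min_width=8, slack=2)
Line 4: ['quickly'] (min_width=7, slack=3)
Line 5: ['mountain'] (min_width=8, slack=2)
Line 6: ['brown', 'bean'] (min_width=10, slack=0)
Line 7: ['triangle'] (min_width=8, slack=2)
Line 8: ['number'] (min_width=6, slack=4)
Line 9: ['deep', 'bean'] (min_width=9, slack=1)
Line 10: ['progress'] (min_width=8, slack=2)
Line 11: ['string'] (min_width=6, slack=4)
Line 12: ['address'] (min_width=7, slack=3)
Line 13: ['plate'] (min_width=5, slack=5)
Line 14: ['music', 'book'] (min_width=10, slack=0)

Answer: |why      I|
|morning   |
|festival  |
|quickly   |
|mountain  |
|brown bean|
|triangle  |
|number    |
|deep  bean|
|progress  |
|string    |
|address   |
|plate     |
|music book|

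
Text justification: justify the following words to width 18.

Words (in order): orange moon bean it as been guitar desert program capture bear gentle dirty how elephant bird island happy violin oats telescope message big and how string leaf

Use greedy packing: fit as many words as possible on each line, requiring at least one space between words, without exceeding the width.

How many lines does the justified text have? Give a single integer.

Answer: 11

Derivation:
Line 1: ['orange', 'moon', 'bean'] (min_width=16, slack=2)
Line 2: ['it', 'as', 'been', 'guitar'] (min_width=17, slack=1)
Line 3: ['desert', 'program'] (min_width=14, slack=4)
Line 4: ['capture', 'bear'] (min_width=12, slack=6)
Line 5: ['gentle', 'dirty', 'how'] (min_width=16, slack=2)
Line 6: ['elephant', 'bird'] (min_width=13, slack=5)
Line 7: ['island', 'happy'] (min_width=12, slack=6)
Line 8: ['violin', 'oats'] (min_width=11, slack=7)
Line 9: ['telescope', 'message'] (min_width=17, slack=1)
Line 10: ['big', 'and', 'how', 'string'] (min_width=18, slack=0)
Line 11: ['leaf'] (min_width=4, slack=14)
Total lines: 11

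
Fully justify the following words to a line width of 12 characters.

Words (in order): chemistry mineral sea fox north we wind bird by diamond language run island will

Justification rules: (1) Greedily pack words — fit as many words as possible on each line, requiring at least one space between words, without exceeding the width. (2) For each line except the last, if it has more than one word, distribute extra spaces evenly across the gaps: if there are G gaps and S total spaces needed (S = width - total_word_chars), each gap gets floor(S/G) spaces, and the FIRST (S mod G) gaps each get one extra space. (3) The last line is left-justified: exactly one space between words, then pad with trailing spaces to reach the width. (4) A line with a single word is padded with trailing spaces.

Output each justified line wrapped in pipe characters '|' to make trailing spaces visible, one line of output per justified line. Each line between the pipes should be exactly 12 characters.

Answer: |chemistry   |
|mineral  sea|
|fox north we|
|wind bird by|
|diamond     |
|language run|
|island will |

Derivation:
Line 1: ['chemistry'] (min_width=9, slack=3)
Line 2: ['mineral', 'sea'] (min_width=11, slack=1)
Line 3: ['fox', 'north', 'we'] (min_width=12, slack=0)
Line 4: ['wind', 'bird', 'by'] (min_width=12, slack=0)
Line 5: ['diamond'] (min_width=7, slack=5)
Line 6: ['language', 'run'] (min_width=12, slack=0)
Line 7: ['island', 'will'] (min_width=11, slack=1)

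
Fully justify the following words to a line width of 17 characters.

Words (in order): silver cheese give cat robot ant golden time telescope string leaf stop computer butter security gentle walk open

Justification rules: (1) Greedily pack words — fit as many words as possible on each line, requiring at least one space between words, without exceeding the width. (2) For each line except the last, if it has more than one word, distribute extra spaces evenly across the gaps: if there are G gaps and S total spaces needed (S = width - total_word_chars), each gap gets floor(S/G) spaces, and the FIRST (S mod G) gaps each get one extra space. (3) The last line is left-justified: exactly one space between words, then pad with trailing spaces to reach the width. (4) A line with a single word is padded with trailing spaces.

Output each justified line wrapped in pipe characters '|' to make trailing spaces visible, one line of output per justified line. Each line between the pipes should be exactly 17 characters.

Answer: |silver     cheese|
|give   cat  robot|
|ant  golden  time|
|telescope  string|
|leaf         stop|
|computer   butter|
|security   gentle|
|walk open        |

Derivation:
Line 1: ['silver', 'cheese'] (min_width=13, slack=4)
Line 2: ['give', 'cat', 'robot'] (min_width=14, slack=3)
Line 3: ['ant', 'golden', 'time'] (min_width=15, slack=2)
Line 4: ['telescope', 'string'] (min_width=16, slack=1)
Line 5: ['leaf', 'stop'] (min_width=9, slack=8)
Line 6: ['computer', 'butter'] (min_width=15, slack=2)
Line 7: ['security', 'gentle'] (min_width=15, slack=2)
Line 8: ['walk', 'open'] (min_width=9, slack=8)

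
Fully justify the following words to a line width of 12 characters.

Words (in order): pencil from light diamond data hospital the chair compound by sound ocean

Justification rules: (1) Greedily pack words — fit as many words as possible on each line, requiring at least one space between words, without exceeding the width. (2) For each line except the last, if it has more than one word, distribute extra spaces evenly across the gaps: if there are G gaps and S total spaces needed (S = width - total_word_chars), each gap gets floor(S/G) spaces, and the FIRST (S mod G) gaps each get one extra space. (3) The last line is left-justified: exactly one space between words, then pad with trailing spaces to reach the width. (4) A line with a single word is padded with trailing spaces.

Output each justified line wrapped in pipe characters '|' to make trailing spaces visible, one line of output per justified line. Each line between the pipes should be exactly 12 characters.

Answer: |pencil  from|
|light       |
|diamond data|
|hospital the|
|chair       |
|compound  by|
|sound ocean |

Derivation:
Line 1: ['pencil', 'from'] (min_width=11, slack=1)
Line 2: ['light'] (min_width=5, slack=7)
Line 3: ['diamond', 'data'] (min_width=12, slack=0)
Line 4: ['hospital', 'the'] (min_width=12, slack=0)
Line 5: ['chair'] (min_width=5, slack=7)
Line 6: ['compound', 'by'] (min_width=11, slack=1)
Line 7: ['sound', 'ocean'] (min_width=11, slack=1)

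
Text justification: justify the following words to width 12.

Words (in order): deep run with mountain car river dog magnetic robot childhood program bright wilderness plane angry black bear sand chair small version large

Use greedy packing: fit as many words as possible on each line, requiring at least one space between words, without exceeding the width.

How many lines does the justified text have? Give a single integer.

Answer: 16

Derivation:
Line 1: ['deep', 'run'] (min_width=8, slack=4)
Line 2: ['with'] (min_width=4, slack=8)
Line 3: ['mountain', 'car'] (min_width=12, slack=0)
Line 4: ['river', 'dog'] (min_width=9, slack=3)
Line 5: ['magnetic'] (min_width=8, slack=4)
Line 6: ['robot'] (min_width=5, slack=7)
Line 7: ['childhood'] (min_width=9, slack=3)
Line 8: ['program'] (min_width=7, slack=5)
Line 9: ['bright'] (min_width=6, slack=6)
Line 10: ['wilderness'] (min_width=10, slack=2)
Line 11: ['plane', 'angry'] (min_width=11, slack=1)
Line 12: ['black', 'bear'] (min_width=10, slack=2)
Line 13: ['sand', 'chair'] (min_width=10, slack=2)
Line 14: ['small'] (min_width=5, slack=7)
Line 15: ['version'] (min_width=7, slack=5)
Line 16: ['large'] (min_width=5, slack=7)
Total lines: 16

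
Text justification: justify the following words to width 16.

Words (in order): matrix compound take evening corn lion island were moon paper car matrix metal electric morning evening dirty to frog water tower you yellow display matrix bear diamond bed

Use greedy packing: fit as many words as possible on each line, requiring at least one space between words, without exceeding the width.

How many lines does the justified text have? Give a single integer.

Answer: 11

Derivation:
Line 1: ['matrix', 'compound'] (min_width=15, slack=1)
Line 2: ['take', 'evening'] (min_width=12, slack=4)
Line 3: ['corn', 'lion', 'island'] (min_width=16, slack=0)
Line 4: ['were', 'moon', 'paper'] (min_width=15, slack=1)
Line 5: ['car', 'matrix', 'metal'] (min_width=16, slack=0)
Line 6: ['electric', 'morning'] (min_width=16, slack=0)
Line 7: ['evening', 'dirty', 'to'] (min_width=16, slack=0)
Line 8: ['frog', 'water', 'tower'] (min_width=16, slack=0)
Line 9: ['you', 'yellow'] (min_width=10, slack=6)
Line 10: ['display', 'matrix'] (min_width=14, slack=2)
Line 11: ['bear', 'diamond', 'bed'] (min_width=16, slack=0)
Total lines: 11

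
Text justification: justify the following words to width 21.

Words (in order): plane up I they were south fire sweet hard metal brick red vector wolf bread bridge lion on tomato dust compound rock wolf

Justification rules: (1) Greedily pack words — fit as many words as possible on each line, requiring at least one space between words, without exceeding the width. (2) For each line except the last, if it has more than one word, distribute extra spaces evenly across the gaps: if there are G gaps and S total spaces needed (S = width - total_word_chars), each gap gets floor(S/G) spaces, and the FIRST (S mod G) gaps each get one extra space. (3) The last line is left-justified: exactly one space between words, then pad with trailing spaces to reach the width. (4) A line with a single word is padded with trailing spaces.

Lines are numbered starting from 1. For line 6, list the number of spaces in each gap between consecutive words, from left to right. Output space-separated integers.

Answer: 3 2

Derivation:
Line 1: ['plane', 'up', 'I', 'they', 'were'] (min_width=20, slack=1)
Line 2: ['south', 'fire', 'sweet', 'hard'] (min_width=21, slack=0)
Line 3: ['metal', 'brick', 'red'] (min_width=15, slack=6)
Line 4: ['vector', 'wolf', 'bread'] (min_width=17, slack=4)
Line 5: ['bridge', 'lion', 'on', 'tomato'] (min_width=21, slack=0)
Line 6: ['dust', 'compound', 'rock'] (min_width=18, slack=3)
Line 7: ['wolf'] (min_width=4, slack=17)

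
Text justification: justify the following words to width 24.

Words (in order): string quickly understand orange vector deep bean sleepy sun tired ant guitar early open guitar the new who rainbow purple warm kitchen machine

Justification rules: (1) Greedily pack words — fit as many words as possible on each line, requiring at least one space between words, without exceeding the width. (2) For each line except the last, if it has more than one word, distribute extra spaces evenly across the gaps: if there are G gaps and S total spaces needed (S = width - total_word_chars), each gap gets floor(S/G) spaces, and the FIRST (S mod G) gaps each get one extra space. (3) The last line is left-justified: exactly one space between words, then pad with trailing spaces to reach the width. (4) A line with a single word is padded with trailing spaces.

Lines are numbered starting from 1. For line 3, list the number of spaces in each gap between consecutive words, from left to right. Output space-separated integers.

Line 1: ['string', 'quickly'] (min_width=14, slack=10)
Line 2: ['understand', 'orange', 'vector'] (min_width=24, slack=0)
Line 3: ['deep', 'bean', 'sleepy', 'sun'] (min_width=20, slack=4)
Line 4: ['tired', 'ant', 'guitar', 'early'] (min_width=22, slack=2)
Line 5: ['open', 'guitar', 'the', 'new', 'who'] (min_width=23, slack=1)
Line 6: ['rainbow', 'purple', 'warm'] (min_width=19, slack=5)
Line 7: ['kitchen', 'machine'] (min_width=15, slack=9)

Answer: 3 2 2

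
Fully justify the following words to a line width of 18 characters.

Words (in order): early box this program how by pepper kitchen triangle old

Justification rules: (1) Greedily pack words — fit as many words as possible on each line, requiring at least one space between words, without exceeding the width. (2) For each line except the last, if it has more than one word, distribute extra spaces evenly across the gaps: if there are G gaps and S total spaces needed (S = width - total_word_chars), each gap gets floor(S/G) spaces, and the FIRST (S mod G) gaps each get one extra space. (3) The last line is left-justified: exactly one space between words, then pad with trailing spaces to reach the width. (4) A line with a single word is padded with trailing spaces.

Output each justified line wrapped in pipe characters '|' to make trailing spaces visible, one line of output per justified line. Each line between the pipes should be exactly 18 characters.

Answer: |early   box   this|
|program   how   by|
|pepper     kitchen|
|triangle old      |

Derivation:
Line 1: ['early', 'box', 'this'] (min_width=14, slack=4)
Line 2: ['program', 'how', 'by'] (min_width=14, slack=4)
Line 3: ['pepper', 'kitchen'] (min_width=14, slack=4)
Line 4: ['triangle', 'old'] (min_width=12, slack=6)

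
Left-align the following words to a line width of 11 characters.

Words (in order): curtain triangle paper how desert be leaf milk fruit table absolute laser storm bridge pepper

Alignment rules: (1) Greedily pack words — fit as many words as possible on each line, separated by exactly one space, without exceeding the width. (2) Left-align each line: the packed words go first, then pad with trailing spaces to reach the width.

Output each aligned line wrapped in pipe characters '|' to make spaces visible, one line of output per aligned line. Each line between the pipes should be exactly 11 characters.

Line 1: ['curtain'] (min_width=7, slack=4)
Line 2: ['triangle'] (min_width=8, slack=3)
Line 3: ['paper', 'how'] (min_width=9, slack=2)
Line 4: ['desert', 'be'] (min_width=9, slack=2)
Line 5: ['leaf', 'milk'] (min_width=9, slack=2)
Line 6: ['fruit', 'table'] (min_width=11, slack=0)
Line 7: ['absolute'] (min_width=8, slack=3)
Line 8: ['laser', 'storm'] (min_width=11, slack=0)
Line 9: ['bridge'] (min_width=6, slack=5)
Line 10: ['pepper'] (min_width=6, slack=5)

Answer: |curtain    |
|triangle   |
|paper how  |
|desert be  |
|leaf milk  |
|fruit table|
|absolute   |
|laser storm|
|bridge     |
|pepper     |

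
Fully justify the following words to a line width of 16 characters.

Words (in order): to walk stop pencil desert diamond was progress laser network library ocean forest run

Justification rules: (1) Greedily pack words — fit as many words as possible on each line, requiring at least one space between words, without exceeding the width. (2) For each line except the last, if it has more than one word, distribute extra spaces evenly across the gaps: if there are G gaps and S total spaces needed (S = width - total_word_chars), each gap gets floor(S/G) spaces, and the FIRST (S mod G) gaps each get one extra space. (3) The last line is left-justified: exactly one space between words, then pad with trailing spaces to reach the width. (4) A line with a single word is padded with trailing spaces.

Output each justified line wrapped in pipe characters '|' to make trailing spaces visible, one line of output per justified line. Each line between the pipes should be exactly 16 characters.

Answer: |to   walk   stop|
|pencil    desert|
|diamond      was|
|progress   laser|
|network  library|
|ocean forest run|

Derivation:
Line 1: ['to', 'walk', 'stop'] (min_width=12, slack=4)
Line 2: ['pencil', 'desert'] (min_width=13, slack=3)
Line 3: ['diamond', 'was'] (min_width=11, slack=5)
Line 4: ['progress', 'laser'] (min_width=14, slack=2)
Line 5: ['network', 'library'] (min_width=15, slack=1)
Line 6: ['ocean', 'forest', 'run'] (min_width=16, slack=0)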